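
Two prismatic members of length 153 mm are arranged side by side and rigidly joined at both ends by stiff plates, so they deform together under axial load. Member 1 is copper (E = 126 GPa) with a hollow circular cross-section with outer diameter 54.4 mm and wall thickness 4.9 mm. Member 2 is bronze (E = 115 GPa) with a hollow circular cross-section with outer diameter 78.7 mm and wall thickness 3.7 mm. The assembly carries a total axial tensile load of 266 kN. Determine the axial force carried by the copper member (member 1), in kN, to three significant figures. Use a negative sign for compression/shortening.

A_1 = 762 mm².
A_2 = 871.8 mm².
Equal strain + equilibrium ⇒ each member carries load in proportion to AE: A₁E₁ = 96010000 N, A₂E₂ = 100300000 N, ΣAE = 196300000 N.
F₁ = P·A₁E₁/ΣAE = 266000·96010000/196300000 = 130100 N.

130 kN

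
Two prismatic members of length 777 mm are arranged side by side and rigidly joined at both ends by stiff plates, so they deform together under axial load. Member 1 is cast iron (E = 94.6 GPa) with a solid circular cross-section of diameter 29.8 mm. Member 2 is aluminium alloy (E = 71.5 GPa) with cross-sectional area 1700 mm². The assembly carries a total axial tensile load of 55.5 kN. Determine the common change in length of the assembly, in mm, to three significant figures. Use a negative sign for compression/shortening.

A_1 = 697.5 mm².
Equal strain + equilibrium ⇒ each member carries load in proportion to AE: A₁E₁ = 65980000 N, A₂E₂ = 121600000 N, ΣAE = 187500000 N.
δ = PL/ΣAE = 55500·777/187500000 = 0.23 mm.

0.230 mm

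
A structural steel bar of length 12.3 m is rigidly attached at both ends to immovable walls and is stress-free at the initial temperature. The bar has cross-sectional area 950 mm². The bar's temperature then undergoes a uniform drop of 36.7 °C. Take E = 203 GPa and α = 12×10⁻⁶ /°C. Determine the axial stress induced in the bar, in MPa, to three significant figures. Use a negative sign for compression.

Free thermal expansion αLΔT = 12e-6 · 12300 · -36.7 = -5.417 mm.
The walls impose strain ε = −(-5.417)/12300 = 4.4040e-04; σ = Eε = 203000 · 4.4040e-04 = 89.4 MPa.

89.4 MPa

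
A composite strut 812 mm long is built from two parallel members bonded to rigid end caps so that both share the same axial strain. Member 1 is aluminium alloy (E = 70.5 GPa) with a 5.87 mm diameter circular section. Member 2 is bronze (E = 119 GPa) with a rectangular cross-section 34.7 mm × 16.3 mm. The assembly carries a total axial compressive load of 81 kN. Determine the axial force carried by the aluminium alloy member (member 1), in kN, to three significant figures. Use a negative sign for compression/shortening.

-2.23 kN

A_1 = 27.06 mm².
A_2 = 565.6 mm².
Equal strain + equilibrium ⇒ each member carries load in proportion to AE: A₁E₁ = 1908000 N, A₂E₂ = 67310000 N, ΣAE = 69220000 N.
F₁ = P·A₁E₁/ΣAE = -81000·1908000/69220000 = -2233 N.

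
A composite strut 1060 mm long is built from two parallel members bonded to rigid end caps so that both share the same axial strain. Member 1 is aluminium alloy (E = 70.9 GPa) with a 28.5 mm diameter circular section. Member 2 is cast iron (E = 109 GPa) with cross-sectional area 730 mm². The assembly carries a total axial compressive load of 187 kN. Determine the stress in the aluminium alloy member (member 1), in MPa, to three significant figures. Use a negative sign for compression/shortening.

A_1 = 637.9 mm².
Equal strain + equilibrium ⇒ each member carries load in proportion to AE: A₁E₁ = 45230000 N, A₂E₂ = 79570000 N, ΣAE = 124800000 N.
σ₁ = P·E₁/ΣAE = -187000·70900/124800000 = -106.2 MPa.

-106 MPa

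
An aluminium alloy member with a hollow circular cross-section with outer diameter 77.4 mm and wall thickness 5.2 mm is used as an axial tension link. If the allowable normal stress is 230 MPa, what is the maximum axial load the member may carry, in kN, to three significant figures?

271 kN

A = 1179 mm².
P_max = σ_allow · A = 230 · 1179 = 271300 N = 271.3 kN.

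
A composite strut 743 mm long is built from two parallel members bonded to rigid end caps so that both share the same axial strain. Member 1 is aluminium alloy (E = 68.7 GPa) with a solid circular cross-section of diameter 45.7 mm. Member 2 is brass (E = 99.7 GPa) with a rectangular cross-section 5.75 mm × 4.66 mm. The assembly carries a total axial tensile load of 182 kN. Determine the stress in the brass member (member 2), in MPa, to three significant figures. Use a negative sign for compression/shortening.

A_1 = 1640 mm².
A_2 = 26.8 mm².
Equal strain + equilibrium ⇒ each member carries load in proportion to AE: A₁E₁ = 112700000 N, A₂E₂ = 2671000 N, ΣAE = 115400000 N.
σ₂ = P·E₂/ΣAE = 182000·99700/115400000 = 157.3 MPa.

157 MPa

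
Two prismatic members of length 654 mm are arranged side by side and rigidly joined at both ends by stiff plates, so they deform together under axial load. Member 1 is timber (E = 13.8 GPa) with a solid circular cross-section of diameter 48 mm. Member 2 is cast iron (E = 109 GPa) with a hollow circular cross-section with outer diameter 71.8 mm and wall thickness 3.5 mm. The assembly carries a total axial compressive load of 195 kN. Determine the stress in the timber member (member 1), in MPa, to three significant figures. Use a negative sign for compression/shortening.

-25.2 MPa

A_1 = 1810 mm².
A_2 = 751 mm².
Equal strain + equilibrium ⇒ each member carries load in proportion to AE: A₁E₁ = 24970000 N, A₂E₂ = 81860000 N, ΣAE = 106800000 N.
σ₁ = P·E₁/ΣAE = -195000·13800/106800000 = -25.19 MPa.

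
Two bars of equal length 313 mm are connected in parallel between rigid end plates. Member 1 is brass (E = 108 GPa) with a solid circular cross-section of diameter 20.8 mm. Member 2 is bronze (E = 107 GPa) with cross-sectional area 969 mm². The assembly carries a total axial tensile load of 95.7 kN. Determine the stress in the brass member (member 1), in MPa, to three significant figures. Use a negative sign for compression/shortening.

73.6 MPa

A_1 = 339.8 mm².
Equal strain + equilibrium ⇒ each member carries load in proportion to AE: A₁E₁ = 36700000 N, A₂E₂ = 103700000 N, ΣAE = 140400000 N.
σ₁ = P·E₁/ΣAE = 95700·108000/140400000 = 73.63 MPa.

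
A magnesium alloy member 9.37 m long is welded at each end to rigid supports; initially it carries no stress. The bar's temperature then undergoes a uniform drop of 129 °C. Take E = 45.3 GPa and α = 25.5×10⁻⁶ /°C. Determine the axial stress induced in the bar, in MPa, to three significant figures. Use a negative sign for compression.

Free thermal expansion αLΔT = 25.5e-6 · 9370 · -129 = -30.82 mm.
The walls impose strain ε = −(-30.82)/9370 = 3.2895e-03; σ = Eε = 45300 · 3.2895e-03 = 149 MPa.

149 MPa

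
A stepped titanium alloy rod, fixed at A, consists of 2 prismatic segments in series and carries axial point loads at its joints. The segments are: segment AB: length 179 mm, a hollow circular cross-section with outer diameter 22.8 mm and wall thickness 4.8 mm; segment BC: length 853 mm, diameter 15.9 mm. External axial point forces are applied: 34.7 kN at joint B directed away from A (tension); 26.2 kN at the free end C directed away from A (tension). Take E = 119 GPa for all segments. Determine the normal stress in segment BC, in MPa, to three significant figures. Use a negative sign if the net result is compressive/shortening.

132 MPa

Internal axial forces (sectioning from the free end, tension +): N_BC = 26.2 kN, N_AB = 60.9 kN.
A_BC = 198.6 mm².
σ_BC = N_BC/A_BC = 26200/198.6 = 132 MPa.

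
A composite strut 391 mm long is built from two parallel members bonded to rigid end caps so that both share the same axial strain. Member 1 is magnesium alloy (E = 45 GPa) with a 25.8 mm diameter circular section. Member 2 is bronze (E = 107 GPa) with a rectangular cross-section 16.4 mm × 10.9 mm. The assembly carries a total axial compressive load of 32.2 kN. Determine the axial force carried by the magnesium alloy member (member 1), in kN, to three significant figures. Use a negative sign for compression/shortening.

A_1 = 522.8 mm².
A_2 = 178.8 mm².
Equal strain + equilibrium ⇒ each member carries load in proportion to AE: A₁E₁ = 23530000 N, A₂E₂ = 19130000 N, ΣAE = 42650000 N.
F₁ = P·A₁E₁/ΣAE = -32200·23530000/42650000 = -17760 N.

-17.8 kN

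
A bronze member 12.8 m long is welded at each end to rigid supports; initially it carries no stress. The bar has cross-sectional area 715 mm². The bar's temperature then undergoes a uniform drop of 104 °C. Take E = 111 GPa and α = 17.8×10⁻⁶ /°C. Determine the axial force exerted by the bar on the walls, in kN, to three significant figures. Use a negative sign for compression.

Free thermal expansion αLΔT = 17.8e-6 · 12800 · -104 = -23.7 mm.
The walls impose strain ε = −(-23.7)/12800 = 1.8512e-03; σ = Eε = 111000 · 1.8512e-03 = 205.5 MPa.
Wall reaction R = σ·A = 205.5·715 = 146900 N = 146.9 kN.

147 kN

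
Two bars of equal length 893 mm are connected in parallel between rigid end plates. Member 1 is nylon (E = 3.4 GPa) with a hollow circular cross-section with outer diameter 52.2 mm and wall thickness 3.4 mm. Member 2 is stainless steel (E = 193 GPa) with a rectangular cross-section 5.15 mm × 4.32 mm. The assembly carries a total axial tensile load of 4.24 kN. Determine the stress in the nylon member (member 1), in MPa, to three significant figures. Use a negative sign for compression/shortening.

2.38 MPa

A_1 = 521.3 mm².
A_2 = 22.25 mm².
Equal strain + equilibrium ⇒ each member carries load in proportion to AE: A₁E₁ = 1772000 N, A₂E₂ = 4294000 N, ΣAE = 6066000 N.
σ₁ = P·E₁/ΣAE = 4240·3400/6066000 = 2.376 MPa.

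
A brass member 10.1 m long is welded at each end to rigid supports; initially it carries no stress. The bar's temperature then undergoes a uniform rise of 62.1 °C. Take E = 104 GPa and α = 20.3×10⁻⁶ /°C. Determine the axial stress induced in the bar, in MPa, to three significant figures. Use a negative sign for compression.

Free thermal expansion αLΔT = 20.3e-6 · 10100 · 62.1 = 12.73 mm.
The walls impose strain ε = −(12.73)/10100 = -1.2606e-03; σ = Eε = 104000 · -1.2606e-03 = -131.1 MPa.

-131 MPa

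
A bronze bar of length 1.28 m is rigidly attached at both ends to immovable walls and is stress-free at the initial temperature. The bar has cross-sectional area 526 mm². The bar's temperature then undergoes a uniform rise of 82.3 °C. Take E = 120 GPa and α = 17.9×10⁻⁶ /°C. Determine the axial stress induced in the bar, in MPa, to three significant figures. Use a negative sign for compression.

-177 MPa

Free thermal expansion αLΔT = 17.9e-6 · 1280 · 82.3 = 1.886 mm.
The walls impose strain ε = −(1.886)/1280 = -1.4732e-03; σ = Eε = 120000 · -1.4732e-03 = -176.8 MPa.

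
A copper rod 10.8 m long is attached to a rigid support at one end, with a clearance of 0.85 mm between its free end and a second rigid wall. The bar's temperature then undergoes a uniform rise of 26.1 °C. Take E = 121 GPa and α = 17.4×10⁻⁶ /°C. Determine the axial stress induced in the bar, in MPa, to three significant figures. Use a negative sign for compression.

-45.4 MPa

Free thermal expansion αLΔT = 17.4e-6 · 10800 · 26.1 = 4.905 mm.
The walls engage after the gap closes; constrained expansion = 4.905 − 0.85 = 4.055 mm.
The walls impose strain ε = −(4.055)/10800 = -3.7544e-04; σ = Eε = 121000 · -3.7544e-04 = -45.43 MPa.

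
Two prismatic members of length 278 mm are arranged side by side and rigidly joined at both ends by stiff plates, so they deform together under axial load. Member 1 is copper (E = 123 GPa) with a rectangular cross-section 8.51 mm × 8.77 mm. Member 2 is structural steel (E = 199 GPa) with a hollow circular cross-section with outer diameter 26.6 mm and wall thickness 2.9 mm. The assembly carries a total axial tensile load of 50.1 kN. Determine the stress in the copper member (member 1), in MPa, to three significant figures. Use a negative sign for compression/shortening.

A_1 = 74.63 mm².
A_2 = 215.9 mm².
Equal strain + equilibrium ⇒ each member carries load in proportion to AE: A₁E₁ = 9180000 N, A₂E₂ = 42970000 N, ΣAE = 52150000 N.
σ₁ = P·E₁/ΣAE = 50100·123000/52150000 = 118.2 MPa.

118 MPa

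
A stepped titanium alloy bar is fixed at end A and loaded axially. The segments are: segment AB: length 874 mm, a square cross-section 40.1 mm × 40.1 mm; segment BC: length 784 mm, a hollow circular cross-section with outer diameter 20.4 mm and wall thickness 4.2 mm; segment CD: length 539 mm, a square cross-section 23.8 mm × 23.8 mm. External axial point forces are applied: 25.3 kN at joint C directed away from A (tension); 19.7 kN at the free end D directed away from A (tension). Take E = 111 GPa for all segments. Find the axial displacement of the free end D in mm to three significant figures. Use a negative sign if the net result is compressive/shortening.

1.88 mm

Internal axial forces (sectioning from the free end, tension +): N_CD = 19.7 kN, N_BC = 45 kN, N_AB = 45 kN.
A_AB = 1608 mm².
A_BC = 213.8 mm².
A_CD = 566.4 mm².
δ_AB = 45000·874/(1608·111000) = 0.2203 mm
δ_BC = 45000·784/(213.8·111000) = 1.487 mm
δ_CD = 19700·539/(566.4·111000) = 0.1689 mm
δ = Σδ_i = 1.876 mm.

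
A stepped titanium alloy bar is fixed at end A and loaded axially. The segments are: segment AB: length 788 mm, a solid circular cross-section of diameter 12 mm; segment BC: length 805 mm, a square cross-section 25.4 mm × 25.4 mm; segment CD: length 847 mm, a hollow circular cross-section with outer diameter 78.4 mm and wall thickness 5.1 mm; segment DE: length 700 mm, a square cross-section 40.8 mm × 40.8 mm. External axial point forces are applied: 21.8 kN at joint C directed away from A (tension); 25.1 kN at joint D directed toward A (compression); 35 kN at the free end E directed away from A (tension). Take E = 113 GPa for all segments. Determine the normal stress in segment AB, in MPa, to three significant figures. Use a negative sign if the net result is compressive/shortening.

280 MPa

Internal axial forces (sectioning from the free end, tension +): N_DE = 35 kN, N_CD = 9.9 kN, N_BC = 31.7 kN, N_AB = 31.7 kN.
A_AB = 113.1 mm².
σ_AB = N_AB/A_AB = 31700/113.1 = 280.3 MPa.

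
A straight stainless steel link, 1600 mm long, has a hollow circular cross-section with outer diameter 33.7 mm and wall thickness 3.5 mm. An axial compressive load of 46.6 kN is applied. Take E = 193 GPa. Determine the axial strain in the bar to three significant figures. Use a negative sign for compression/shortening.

-7.27e-04

A = 332.1 mm².
σ = N/A = -140.3 MPa; ε = σ/E = -140.3/193000 = -7.271e-04.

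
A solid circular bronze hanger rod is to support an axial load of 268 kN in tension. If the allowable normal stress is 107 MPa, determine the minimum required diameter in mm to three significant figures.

Required area A ≥ P/σ_allow = 268000/107 = 2505 mm².
For a solid circular section, d ≥ √(4A/π) = 56.47 mm.

56.5 mm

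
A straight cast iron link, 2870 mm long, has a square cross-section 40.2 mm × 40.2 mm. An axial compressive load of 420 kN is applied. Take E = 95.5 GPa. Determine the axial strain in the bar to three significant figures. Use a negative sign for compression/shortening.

-0.00272

A = 1616 mm².
σ = N/A = -259.9 MPa; ε = σ/E = -259.9/95500 = -2.721e-03.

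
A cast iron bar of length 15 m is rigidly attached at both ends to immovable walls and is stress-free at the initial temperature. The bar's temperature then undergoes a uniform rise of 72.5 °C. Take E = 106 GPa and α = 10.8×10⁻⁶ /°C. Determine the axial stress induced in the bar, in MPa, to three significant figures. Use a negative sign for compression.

-83.0 MPa

Free thermal expansion αLΔT = 10.8e-6 · 15000 · 72.5 = 11.74 mm.
The walls impose strain ε = −(11.74)/15000 = -7.8300e-04; σ = Eε = 106000 · -7.8300e-04 = -83 MPa.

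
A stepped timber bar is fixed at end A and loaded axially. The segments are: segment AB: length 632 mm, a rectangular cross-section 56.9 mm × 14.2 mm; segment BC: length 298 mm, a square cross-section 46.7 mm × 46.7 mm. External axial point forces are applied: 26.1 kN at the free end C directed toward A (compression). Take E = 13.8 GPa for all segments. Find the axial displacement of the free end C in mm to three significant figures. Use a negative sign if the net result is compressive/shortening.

-1.74 mm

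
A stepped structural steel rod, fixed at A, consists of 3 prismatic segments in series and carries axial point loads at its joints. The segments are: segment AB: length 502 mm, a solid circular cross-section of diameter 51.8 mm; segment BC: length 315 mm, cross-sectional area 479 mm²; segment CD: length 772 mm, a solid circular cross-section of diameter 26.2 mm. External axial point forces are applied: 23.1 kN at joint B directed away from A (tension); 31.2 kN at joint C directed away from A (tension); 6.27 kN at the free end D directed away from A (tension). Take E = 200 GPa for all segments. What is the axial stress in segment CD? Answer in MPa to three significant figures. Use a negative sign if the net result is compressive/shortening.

Internal axial forces (sectioning from the free end, tension +): N_CD = 6.27 kN, N_BC = 37.47 kN, N_AB = 60.57 kN.
A_CD = 539.1 mm².
σ_CD = N_CD/A_CD = 6270/539.1 = 11.63 MPa.

11.6 MPa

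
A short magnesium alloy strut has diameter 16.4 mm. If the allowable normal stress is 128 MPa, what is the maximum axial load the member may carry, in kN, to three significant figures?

A = 211.2 mm².
P_max = σ_allow · A = 128 · 211.2 = 27040 N = 27.04 kN.

27.0 kN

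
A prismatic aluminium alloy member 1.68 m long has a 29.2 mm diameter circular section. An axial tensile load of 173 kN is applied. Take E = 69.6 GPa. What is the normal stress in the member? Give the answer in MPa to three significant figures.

258 MPa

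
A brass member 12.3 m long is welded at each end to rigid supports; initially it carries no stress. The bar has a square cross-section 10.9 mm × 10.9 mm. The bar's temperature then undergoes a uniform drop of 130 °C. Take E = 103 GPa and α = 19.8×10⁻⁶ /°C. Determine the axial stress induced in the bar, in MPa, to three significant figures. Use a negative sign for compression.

265 MPa

Free thermal expansion αLΔT = 19.8e-6 · 12300 · -130 = -31.66 mm.
The walls impose strain ε = −(-31.66)/12300 = 2.5740e-03; σ = Eε = 103000 · 2.5740e-03 = 265.1 MPa.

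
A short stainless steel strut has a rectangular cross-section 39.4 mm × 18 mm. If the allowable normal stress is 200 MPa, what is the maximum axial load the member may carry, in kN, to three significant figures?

A = 709.2 mm².
P_max = σ_allow · A = 200 · 709.2 = 141800 N = 141.8 kN.

142 kN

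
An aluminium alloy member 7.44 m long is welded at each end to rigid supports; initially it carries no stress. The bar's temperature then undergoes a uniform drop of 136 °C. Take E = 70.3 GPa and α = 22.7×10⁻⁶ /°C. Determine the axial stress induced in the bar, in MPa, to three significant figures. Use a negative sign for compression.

Free thermal expansion αLΔT = 22.7e-6 · 7440 · -136 = -22.97 mm.
The walls impose strain ε = −(-22.97)/7440 = 3.0872e-03; σ = Eε = 70300 · 3.0872e-03 = 217 MPa.

217 MPa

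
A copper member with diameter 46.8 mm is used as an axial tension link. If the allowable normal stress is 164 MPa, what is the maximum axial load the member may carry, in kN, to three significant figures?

282 kN

A = 1720 mm².
P_max = σ_allow · A = 164 · 1720 = 282100 N = 282.1 kN.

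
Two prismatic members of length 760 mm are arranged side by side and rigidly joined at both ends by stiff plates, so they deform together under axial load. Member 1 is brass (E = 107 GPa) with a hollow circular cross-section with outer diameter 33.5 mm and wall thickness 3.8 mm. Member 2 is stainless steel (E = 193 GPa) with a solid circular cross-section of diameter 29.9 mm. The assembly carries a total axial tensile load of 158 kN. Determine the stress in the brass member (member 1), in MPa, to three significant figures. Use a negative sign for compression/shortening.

97.5 MPa

A_1 = 354.6 mm².
A_2 = 702.2 mm².
Equal strain + equilibrium ⇒ each member carries load in proportion to AE: A₁E₁ = 37940000 N, A₂E₂ = 135500000 N, ΣAE = 173500000 N.
σ₁ = P·E₁/ΣAE = 158000·107000/173500000 = 97.47 MPa.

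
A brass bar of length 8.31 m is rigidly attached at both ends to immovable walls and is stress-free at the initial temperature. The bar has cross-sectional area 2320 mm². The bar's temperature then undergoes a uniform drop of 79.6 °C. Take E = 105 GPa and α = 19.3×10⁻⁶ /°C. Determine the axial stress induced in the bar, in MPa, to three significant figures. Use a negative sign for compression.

161 MPa

Free thermal expansion αLΔT = 19.3e-6 · 8310 · -79.6 = -12.77 mm.
The walls impose strain ε = −(-12.77)/8310 = 1.5363e-03; σ = Eε = 105000 · 1.5363e-03 = 161.3 MPa.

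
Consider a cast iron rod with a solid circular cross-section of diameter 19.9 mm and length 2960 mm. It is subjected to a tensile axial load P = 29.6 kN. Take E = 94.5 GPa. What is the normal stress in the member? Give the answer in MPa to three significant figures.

A = 311 mm².
σ = N/A = 29600/311 = 95.17 MPa.

95.2 MPa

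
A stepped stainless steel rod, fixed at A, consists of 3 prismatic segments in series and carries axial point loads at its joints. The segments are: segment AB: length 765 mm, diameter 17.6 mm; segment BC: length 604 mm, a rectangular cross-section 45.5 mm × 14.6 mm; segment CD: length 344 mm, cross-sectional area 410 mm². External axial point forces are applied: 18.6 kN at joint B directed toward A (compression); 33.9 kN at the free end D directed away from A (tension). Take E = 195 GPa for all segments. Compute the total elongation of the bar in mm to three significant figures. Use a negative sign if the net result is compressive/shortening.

0.551 mm

Internal axial forces (sectioning from the free end, tension +): N_CD = 33.9 kN, N_BC = 33.9 kN, N_AB = 15.3 kN.
A_AB = 243.3 mm².
A_BC = 664.3 mm².
δ_AB = 15300·765/(243.3·195000) = 0.2467 mm
δ_BC = 33900·604/(664.3·195000) = 0.1581 mm
δ_CD = 33900·344/(410·195000) = 0.1459 mm
δ = Σδ_i = 0.5506 mm.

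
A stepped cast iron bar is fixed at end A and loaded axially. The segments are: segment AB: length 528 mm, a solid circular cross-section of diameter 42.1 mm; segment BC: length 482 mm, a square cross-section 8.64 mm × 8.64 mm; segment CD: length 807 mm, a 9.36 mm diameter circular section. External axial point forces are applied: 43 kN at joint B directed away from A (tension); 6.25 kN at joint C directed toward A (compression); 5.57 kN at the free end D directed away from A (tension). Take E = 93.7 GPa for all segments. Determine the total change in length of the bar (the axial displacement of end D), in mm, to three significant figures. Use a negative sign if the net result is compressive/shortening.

0.822 mm

Internal axial forces (sectioning from the free end, tension +): N_CD = 5.57 kN, N_BC = -0.68 kN, N_AB = 42.32 kN.
A_AB = 1392 mm².
A_BC = 74.65 mm².
A_CD = 68.81 mm².
δ_AB = 42320·528/(1392·93700) = 0.1713 mm
δ_BC = -680·482/(74.65·93700) = -0.04686 mm
δ_CD = 5570·807/(68.81·93700) = 0.6972 mm
δ = Σδ_i = 0.8216 mm.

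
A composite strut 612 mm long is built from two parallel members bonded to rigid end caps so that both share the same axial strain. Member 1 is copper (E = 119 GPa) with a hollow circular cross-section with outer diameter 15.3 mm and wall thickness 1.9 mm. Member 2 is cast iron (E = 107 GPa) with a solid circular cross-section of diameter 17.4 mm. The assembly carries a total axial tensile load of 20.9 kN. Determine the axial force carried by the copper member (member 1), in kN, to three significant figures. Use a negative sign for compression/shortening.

5.69 kN

A_1 = 79.98 mm².
A_2 = 237.8 mm².
Equal strain + equilibrium ⇒ each member carries load in proportion to AE: A₁E₁ = 9518000 N, A₂E₂ = 25440000 N, ΣAE = 34960000 N.
F₁ = P·A₁E₁/ΣAE = 20900·9518000/34960000 = 5690 N.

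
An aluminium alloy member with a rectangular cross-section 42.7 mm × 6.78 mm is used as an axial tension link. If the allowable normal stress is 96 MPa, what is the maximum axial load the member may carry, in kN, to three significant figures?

27.8 kN

A = 289.5 mm².
P_max = σ_allow · A = 96 · 289.5 = 27790 N = 27.79 kN.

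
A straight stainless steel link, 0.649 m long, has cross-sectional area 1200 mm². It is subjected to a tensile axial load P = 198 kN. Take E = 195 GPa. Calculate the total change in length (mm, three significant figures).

δ_mech = NL/(AE) = 198000·649/(1200·195000) = 0.5492 mm.

0.549 mm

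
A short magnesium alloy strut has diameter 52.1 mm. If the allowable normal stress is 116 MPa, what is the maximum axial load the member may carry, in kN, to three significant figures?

247 kN

A = 2132 mm².
P_max = σ_allow · A = 116 · 2132 = 247300 N = 247.3 kN.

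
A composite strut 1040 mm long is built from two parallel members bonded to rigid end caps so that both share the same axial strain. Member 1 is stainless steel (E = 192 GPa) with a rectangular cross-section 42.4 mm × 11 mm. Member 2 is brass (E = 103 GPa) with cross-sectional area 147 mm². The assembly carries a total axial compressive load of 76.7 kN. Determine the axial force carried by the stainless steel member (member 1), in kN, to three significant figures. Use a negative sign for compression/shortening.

-65.6 kN

A_1 = 466.4 mm².
Equal strain + equilibrium ⇒ each member carries load in proportion to AE: A₁E₁ = 89550000 N, A₂E₂ = 15140000 N, ΣAE = 104700000 N.
F₁ = P·A₁E₁/ΣAE = -76700·89550000/104700000 = -65610 N.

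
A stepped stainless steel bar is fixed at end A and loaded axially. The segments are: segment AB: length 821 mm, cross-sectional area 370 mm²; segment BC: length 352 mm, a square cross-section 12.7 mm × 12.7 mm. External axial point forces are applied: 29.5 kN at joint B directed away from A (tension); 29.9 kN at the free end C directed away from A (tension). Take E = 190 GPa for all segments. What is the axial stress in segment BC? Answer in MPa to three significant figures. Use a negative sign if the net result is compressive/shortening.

185 MPa

Internal axial forces (sectioning from the free end, tension +): N_BC = 29.9 kN, N_AB = 59.4 kN.
A_BC = 161.3 mm².
σ_BC = N_BC/A_BC = 29900/161.3 = 185.4 MPa.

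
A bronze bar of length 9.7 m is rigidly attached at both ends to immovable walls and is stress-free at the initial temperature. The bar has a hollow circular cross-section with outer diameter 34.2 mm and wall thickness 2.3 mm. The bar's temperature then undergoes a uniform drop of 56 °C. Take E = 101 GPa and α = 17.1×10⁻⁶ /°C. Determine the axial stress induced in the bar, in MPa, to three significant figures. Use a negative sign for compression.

Free thermal expansion αLΔT = 17.1e-6 · 9700 · -56 = -9.289 mm.
The walls impose strain ε = −(-9.289)/9700 = 9.5760e-04; σ = Eε = 101000 · 9.5760e-04 = 96.72 MPa.

96.7 MPa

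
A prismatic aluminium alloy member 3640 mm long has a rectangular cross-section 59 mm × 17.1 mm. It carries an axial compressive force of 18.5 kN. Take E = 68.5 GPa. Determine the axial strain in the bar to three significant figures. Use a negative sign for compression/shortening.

A = 1009 mm².
σ = N/A = -18.34 MPa; ε = σ/E = -18.34/68500 = -2.677e-04.

-2.68e-04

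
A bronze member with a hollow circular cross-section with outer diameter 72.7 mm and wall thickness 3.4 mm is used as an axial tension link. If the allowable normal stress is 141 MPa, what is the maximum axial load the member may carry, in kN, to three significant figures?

A = 740.2 mm².
P_max = σ_allow · A = 141 · 740.2 = 104400 N = 104.4 kN.

104 kN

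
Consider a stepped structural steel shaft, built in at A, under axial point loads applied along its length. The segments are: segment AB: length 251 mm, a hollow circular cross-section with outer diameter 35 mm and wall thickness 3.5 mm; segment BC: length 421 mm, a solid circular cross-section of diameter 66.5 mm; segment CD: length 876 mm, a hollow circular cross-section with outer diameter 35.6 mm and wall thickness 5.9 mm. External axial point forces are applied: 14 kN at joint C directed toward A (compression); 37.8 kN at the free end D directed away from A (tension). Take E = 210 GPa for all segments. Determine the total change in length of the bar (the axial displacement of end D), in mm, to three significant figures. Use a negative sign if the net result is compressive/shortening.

0.382 mm

Internal axial forces (sectioning from the free end, tension +): N_CD = 37.8 kN, N_BC = 23.8 kN, N_AB = 23.8 kN.
A_AB = 346.4 mm².
A_BC = 3473 mm².
A_CD = 550.5 mm².
δ_AB = 23800·251/(346.4·210000) = 0.08213 mm
δ_BC = 23800·421/(3473·210000) = 0.01374 mm
δ_CD = 37800·876/(550.5·210000) = 0.2864 mm
δ = Σδ_i = 0.3823 mm.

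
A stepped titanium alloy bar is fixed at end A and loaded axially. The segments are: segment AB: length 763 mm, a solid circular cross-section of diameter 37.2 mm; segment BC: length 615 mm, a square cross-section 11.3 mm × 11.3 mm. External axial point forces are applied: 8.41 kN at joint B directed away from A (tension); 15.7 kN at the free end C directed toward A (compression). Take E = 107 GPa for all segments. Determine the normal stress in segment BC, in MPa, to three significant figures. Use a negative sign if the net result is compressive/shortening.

Internal axial forces (sectioning from the free end, tension +): N_BC = -15.7 kN, N_AB = -7.29 kN.
A_BC = 127.7 mm².
σ_BC = N_BC/A_BC = -15700/127.7 = -123 MPa.

-123 MPa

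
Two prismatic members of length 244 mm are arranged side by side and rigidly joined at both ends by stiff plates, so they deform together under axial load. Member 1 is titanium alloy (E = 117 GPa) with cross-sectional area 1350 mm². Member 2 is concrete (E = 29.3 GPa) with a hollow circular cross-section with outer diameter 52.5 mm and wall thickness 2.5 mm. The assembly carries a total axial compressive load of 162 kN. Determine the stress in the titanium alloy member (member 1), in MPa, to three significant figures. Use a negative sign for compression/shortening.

-112 MPa

A_2 = 392.7 mm².
Equal strain + equilibrium ⇒ each member carries load in proportion to AE: A₁E₁ = 158000000 N, A₂E₂ = 11510000 N, ΣAE = 169500000 N.
σ₁ = P·E₁/ΣAE = -162000·117000/169500000 = -111.9 MPa.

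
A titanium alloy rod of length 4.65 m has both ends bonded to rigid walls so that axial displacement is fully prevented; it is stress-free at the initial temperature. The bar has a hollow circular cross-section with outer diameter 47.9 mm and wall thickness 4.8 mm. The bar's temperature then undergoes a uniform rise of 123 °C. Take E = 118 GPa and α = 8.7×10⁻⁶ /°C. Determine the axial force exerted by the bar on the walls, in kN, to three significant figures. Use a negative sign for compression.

-82.1 kN

Free thermal expansion αLΔT = 8.7e-6 · 4650 · 123 = 4.976 mm.
The walls impose strain ε = −(4.976)/4650 = -1.0701e-03; σ = Eε = 118000 · -1.0701e-03 = -126.3 MPa.
Wall reaction R = σ·A = -126.3·649.9 = -82070 N = -82.07 kN.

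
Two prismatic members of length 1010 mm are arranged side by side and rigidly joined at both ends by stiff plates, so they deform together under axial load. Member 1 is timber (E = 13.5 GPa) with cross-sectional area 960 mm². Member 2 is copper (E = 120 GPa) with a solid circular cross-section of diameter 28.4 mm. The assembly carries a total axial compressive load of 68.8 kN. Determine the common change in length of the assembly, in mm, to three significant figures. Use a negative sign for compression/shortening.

-0.781 mm

A_2 = 633.5 mm².
Equal strain + equilibrium ⇒ each member carries load in proportion to AE: A₁E₁ = 12960000 N, A₂E₂ = 76020000 N, ΣAE = 88980000 N.
δ = PL/ΣAE = -68800·1010/88980000 = -0.781 mm.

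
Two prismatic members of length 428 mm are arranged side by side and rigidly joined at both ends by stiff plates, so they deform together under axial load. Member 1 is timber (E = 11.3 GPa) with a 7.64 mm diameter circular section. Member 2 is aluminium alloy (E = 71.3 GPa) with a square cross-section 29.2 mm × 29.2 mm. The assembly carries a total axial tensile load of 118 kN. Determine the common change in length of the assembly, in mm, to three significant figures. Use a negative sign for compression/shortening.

0.824 mm

A_1 = 45.84 mm².
A_2 = 852.6 mm².
Equal strain + equilibrium ⇒ each member carries load in proportion to AE: A₁E₁ = 518000 N, A₂E₂ = 60790000 N, ΣAE = 61310000 N.
δ = PL/ΣAE = 118000·428/61310000 = 0.8237 mm.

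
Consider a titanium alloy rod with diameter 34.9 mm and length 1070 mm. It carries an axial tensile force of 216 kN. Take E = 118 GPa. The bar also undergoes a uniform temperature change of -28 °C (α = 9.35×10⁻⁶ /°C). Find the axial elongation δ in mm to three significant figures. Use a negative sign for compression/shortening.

A = 956.6 mm².
δ_mech = NL/(AE) = 216000·1070/(956.6·118000) = 2.047 mm.
δ_thermal = αLΔT = 9.35e-6·1070·-28 = -0.2801 mm.
δ = δ_mech + δ_thermal = 1.767 mm.

1.77 mm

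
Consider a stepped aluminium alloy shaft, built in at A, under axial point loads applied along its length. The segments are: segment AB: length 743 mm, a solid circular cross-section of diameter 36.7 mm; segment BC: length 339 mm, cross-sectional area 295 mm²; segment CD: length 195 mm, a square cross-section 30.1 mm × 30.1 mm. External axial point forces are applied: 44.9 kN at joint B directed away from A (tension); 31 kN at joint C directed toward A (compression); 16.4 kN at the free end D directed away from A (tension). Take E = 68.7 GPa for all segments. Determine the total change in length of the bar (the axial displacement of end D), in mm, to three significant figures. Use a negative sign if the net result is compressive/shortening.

Internal axial forces (sectioning from the free end, tension +): N_CD = 16.4 kN, N_BC = -14.6 kN, N_AB = 30.3 kN.
A_AB = 1058 mm².
A_CD = 906 mm².
δ_AB = 30300·743/(1058·68700) = 0.3098 mm
δ_BC = -14600·339/(295·68700) = -0.2442 mm
δ_CD = 16400·195/(906·68700) = 0.05138 mm
δ = Σδ_i = 0.1169 mm.

0.117 mm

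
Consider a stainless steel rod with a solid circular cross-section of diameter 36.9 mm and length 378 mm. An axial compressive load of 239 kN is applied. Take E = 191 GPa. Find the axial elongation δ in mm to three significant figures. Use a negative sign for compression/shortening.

-0.442 mm

A = 1069 mm².
δ_mech = NL/(AE) = -239000·378/(1069·191000) = -0.4423 mm.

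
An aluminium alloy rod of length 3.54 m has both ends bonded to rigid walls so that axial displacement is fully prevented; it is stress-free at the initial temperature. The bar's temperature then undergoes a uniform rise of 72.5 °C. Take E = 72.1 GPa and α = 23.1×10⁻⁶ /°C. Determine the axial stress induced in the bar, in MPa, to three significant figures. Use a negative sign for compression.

-121 MPa

Free thermal expansion αLΔT = 23.1e-6 · 3540 · 72.5 = 5.929 mm.
The walls impose strain ε = −(5.929)/3540 = -1.6748e-03; σ = Eε = 72100 · -1.6748e-03 = -120.7 MPa.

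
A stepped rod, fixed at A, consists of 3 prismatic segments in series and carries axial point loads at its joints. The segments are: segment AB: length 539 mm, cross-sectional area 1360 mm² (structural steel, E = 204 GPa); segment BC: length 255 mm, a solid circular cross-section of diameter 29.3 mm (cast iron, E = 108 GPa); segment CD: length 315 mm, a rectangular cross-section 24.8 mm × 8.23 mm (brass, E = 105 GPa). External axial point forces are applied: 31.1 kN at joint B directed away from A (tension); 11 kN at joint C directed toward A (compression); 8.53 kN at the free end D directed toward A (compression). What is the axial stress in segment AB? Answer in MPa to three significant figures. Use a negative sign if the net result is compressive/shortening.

8.51 MPa

Internal axial forces (sectioning from the free end, tension +): N_CD = -8.53 kN, N_BC = -19.53 kN, N_AB = 11.57 kN.
σ_AB = N_AB/A_AB = 11570/1360 = 8.507 MPa.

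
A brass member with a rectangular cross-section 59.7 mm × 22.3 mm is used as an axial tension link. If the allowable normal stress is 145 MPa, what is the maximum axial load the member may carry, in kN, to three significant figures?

A = 1331 mm².
P_max = σ_allow · A = 145 · 1331 = 193000 N = 193 kN.

193 kN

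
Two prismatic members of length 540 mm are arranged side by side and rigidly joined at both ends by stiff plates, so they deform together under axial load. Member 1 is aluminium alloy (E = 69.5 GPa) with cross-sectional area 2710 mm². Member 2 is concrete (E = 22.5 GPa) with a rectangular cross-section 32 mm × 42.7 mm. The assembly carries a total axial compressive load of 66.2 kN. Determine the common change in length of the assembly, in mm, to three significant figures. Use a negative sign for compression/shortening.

A_2 = 1366 mm².
Equal strain + equilibrium ⇒ each member carries load in proportion to AE: A₁E₁ = 188300000 N, A₂E₂ = 30740000 N, ΣAE = 219100000 N.
δ = PL/ΣAE = -66200·540/219100000 = -0.1632 mm.

-0.163 mm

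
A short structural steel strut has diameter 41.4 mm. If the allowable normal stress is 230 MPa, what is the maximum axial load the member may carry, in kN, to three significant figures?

310 kN

A = 1346 mm².
P_max = σ_allow · A = 230 · 1346 = 309600 N = 309.6 kN.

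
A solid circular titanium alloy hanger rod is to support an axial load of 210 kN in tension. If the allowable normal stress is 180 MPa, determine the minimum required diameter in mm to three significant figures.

Required area A ≥ P/σ_allow = 210000/180 = 1167 mm².
For a solid circular section, d ≥ √(4A/π) = 38.54 mm.

38.5 mm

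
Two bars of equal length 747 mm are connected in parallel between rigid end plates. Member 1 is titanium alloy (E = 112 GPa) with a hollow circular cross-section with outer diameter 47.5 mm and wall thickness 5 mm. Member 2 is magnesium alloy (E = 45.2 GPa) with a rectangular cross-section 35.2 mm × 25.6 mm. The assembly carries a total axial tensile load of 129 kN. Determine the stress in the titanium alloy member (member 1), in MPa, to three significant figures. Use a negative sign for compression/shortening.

125 MPa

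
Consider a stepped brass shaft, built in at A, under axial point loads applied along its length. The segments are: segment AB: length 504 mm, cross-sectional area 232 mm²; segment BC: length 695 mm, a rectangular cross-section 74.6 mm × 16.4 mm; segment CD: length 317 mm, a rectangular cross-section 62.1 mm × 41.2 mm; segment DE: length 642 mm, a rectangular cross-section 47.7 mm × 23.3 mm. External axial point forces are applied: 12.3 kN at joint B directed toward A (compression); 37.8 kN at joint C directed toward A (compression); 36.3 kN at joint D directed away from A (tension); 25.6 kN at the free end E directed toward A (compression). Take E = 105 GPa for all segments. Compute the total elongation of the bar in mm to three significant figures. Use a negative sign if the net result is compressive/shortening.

-1.09 mm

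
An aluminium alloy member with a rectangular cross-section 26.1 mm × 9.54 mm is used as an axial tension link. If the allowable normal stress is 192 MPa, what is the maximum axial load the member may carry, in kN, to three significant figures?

47.8 kN

A = 249 mm².
P_max = σ_allow · A = 192 · 249 = 47810 N = 47.81 kN.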